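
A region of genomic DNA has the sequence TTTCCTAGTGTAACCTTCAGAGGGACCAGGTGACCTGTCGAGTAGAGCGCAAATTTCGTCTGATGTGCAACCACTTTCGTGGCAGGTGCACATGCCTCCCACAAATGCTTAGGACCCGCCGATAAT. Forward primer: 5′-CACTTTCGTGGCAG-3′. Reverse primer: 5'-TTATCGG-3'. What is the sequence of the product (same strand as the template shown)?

5'-CACTTTCGTGGCAGGTGCACATGCCTCCCACAAATGCTTAGGACCCGCCGATAA-3'

Forward primer CACTTTCGTGGCAG is found on the top strand at positions 72–85.
The reverse primer's reverse complement is CCGATAA, which matches the template at positions 119–125.
The product is the template from position 72 through 125 (54 bp).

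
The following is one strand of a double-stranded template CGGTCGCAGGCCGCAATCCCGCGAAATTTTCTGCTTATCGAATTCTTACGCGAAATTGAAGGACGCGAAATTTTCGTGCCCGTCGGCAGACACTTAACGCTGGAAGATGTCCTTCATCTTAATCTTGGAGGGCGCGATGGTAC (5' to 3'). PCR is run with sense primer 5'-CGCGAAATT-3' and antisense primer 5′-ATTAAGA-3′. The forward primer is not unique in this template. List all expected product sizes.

The forward primer CGCGAAATT matches the top strand at positions 20–28, 49–57, 64–72.
The reverse primer's reverse complement is TCTTAAT, matching at positions 117–123.
Each forward site pairs with the reverse site to give a product ending at position 123: sizes 104, 75, 60 bp.

104 bp, 75 bp, 60 bp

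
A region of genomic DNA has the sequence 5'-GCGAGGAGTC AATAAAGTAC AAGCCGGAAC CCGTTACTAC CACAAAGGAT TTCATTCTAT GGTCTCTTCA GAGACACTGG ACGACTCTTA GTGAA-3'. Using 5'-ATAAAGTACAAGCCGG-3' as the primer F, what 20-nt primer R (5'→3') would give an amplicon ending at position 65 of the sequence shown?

5'-AGACCATAGAATGAAATCCT-3'

The forward primer binds at positions 12–27; the product's 3' end on the top strand is position 65.
The reverse primer anneals to the top strand over positions 46–65, i.e. to AGGATTTCATTCTATGGTCT.
Its sequence written 5'→3' is the reverse complement: AGACCATAGAATGAAATCCT.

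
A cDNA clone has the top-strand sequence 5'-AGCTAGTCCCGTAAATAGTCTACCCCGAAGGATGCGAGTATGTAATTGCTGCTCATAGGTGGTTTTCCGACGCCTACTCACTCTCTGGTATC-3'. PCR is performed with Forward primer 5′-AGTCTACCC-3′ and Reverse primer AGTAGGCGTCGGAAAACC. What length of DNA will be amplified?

Scanning the template, AGTCTACCC occurs at positions 17–25; this primer anneals to the bottom strand there with its 3' end pointing downstream.
Taking the reverse complement of AGTAGGCGTCGGAAAACC gives GGTTTTCCGACGCCTACT, found at positions 61–78 on the template; the primer anneals here to the top strand with its 3' end pointing upstream.
Amplicon spans positions 17–78: 62 bp.

62 bp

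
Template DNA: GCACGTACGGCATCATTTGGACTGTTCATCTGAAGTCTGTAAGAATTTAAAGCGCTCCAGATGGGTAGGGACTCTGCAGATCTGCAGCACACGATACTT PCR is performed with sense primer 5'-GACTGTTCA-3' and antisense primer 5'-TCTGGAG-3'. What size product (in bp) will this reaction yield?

Scanning the template, GACTGTTCA occurs at positions 20–28; this primer anneals to the bottom strand there with its 3' end pointing downstream.
The reverse primer's reverse complement is CTCCAGA, which matches the template at positions 55–61.
The product runs from position 20 to position 61, so its length is 61 − 20 + 1 = 42 bp.

42 bp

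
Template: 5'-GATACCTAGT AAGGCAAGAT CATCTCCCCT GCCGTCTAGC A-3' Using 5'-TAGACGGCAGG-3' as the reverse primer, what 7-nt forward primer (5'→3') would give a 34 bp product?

The reverse primer's reverse complement CCTGCCGTCTA matches the template at positions 28–38, so the product ends at position 38.
A 34 bp product then starts at position 38 − 34 + 1 = 5.
The forward primer is identical to the top strand there: CCTAGTA.

5'-CCTAGTA-3'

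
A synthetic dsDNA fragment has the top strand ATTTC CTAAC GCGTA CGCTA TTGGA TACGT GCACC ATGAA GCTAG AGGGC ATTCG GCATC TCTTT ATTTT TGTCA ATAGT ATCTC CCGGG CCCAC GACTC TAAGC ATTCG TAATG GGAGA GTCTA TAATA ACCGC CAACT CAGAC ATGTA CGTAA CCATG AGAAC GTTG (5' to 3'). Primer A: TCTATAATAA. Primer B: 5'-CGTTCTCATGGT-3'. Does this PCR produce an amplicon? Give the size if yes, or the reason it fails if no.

Yes — a 45 bp product.

Primer A (TCTATAATAA) matches the top strand at positions 122–131; it acts as a forward primer.
Primer B's reverse complement is ACCATGAGAACG, matching the top strand at positions 155–166; it acts as a reverse primer.
The 3' ends face each other across positions 122–166, giving a 45 bp product.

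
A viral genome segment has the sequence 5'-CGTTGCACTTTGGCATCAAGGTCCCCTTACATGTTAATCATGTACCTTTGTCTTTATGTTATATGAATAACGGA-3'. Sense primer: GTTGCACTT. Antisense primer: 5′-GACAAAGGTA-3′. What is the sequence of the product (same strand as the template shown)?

5'-GTTGCACTTTGGCATCAAGGTCCCCTTACATGTTAATCATGTACCTTTGTC-3'

Scanning the template, GTTGCACTT occurs at positions 2–10; this primer anneals to the bottom strand there with its 3' end pointing downstream.
Taking the reverse complement of GACAAAGGTA gives TACCTTTGTC, found at positions 43–52 on the template; the primer anneals here to the top strand with its 3' end pointing upstream.
The product is the template from position 2 through 52 (51 bp).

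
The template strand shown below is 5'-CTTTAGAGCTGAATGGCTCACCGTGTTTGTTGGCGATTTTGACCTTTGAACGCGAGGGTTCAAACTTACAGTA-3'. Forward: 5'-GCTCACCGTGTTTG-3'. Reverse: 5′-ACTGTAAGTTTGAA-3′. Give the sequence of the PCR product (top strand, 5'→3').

Forward primer GCTCACCGTGTTTG is found on the top strand at positions 16–29.
Taking the reverse complement of ACTGTAAGTTTGAA gives TTCAAACTTACAGT, found at positions 59–72 on the template; the primer anneals here to the top strand with its 3' end pointing upstream.
The product is the template from position 16 through 72 (57 bp).

5'-GCTCACCGTGTTTGTTGGCGATTTTGACCTTTGAACGCGAGGGTTCAAACTTACAGT-3'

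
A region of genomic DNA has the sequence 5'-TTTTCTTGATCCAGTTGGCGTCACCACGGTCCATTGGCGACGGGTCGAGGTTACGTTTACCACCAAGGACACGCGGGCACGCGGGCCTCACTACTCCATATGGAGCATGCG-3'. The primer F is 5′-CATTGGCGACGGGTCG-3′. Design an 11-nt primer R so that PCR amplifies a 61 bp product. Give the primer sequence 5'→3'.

The forward primer binds at positions 32–47, so a 61 bp product ends at position 32 + 61 − 1 = 92.
The reverse primer anneals to the top strand over positions 82–92, i.e. to CGGGCCTCACT.
Its sequence written 5'→3' is the reverse complement: AGTGAGGCCCG.

5'-AGTGAGGCCCG-3'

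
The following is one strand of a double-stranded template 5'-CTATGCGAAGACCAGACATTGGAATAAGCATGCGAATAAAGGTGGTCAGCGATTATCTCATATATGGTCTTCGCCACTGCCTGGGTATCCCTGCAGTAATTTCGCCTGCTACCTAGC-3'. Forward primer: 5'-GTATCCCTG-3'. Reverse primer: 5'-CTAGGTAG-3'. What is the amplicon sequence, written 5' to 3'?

5'-GTATCCCTGCAGTAATTTCGCCTGCTACCTAG-3'

Forward primer GTATCCCTG is found on the top strand at positions 85–93.
Reverse complement of the reverse primer: CTACCTAG. This occurs on the top strand at positions 109–116.
The product is the template from position 85 through 116 (32 bp).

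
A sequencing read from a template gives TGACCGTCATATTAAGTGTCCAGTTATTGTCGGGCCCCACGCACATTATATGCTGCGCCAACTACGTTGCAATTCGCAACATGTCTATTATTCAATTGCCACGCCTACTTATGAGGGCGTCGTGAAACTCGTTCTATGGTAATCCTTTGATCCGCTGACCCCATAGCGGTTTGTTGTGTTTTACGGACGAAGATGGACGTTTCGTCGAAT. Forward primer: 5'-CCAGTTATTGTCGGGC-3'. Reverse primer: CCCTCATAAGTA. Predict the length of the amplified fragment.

98 bp

Scanning the template, CCAGTTATTGTCGGGC occurs at positions 20–35; this primer anneals to the bottom strand there with its 3' end pointing downstream.
The reverse primer's reverse complement is TACTTATGAGGG, which matches the template at positions 106–117.
Product length = (reverse-primer end) − (forward-primer start) + 1 = 117 − 20 + 1 = 98 bp.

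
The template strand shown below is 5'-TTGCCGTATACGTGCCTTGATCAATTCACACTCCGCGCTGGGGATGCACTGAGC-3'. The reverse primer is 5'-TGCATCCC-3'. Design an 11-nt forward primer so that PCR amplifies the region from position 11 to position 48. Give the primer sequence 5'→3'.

The reverse primer's reverse complement GGGATGCA matches the template at positions 41–48; the product starts at position 11.
The forward primer is identical to the top strand over positions 11–21: CGTGCCTTGAT.

5'-CGTGCCTTGAT-3'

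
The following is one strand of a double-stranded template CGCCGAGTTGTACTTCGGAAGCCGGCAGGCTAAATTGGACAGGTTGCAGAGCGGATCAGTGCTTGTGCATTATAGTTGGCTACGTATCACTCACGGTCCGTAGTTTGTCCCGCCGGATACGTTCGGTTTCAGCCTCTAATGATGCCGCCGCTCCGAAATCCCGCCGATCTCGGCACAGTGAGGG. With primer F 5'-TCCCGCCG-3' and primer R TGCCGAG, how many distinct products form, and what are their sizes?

Two products: 68 bp, 17 bp

The forward primer TCCCGCCG matches the top strand at positions 108–115, 159–166.
The reverse primer's reverse complement is CTCGGCA, matching at positions 169–175.
Each forward site pairs with the reverse site to give a product ending at position 175: sizes 68, 17 bp.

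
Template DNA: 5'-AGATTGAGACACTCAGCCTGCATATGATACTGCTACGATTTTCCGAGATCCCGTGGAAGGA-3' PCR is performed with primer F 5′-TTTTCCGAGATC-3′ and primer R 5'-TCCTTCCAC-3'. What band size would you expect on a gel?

The forward primer matches the template at positions 39–50.
Taking the reverse complement of TCCTTCCAC gives GTGGAAGGA, found at positions 53–61 on the template; the primer anneals here to the top strand with its 3' end pointing upstream.
Product length = (reverse-primer end) − (forward-primer start) + 1 = 61 − 39 + 1 = 23 bp.

23 bp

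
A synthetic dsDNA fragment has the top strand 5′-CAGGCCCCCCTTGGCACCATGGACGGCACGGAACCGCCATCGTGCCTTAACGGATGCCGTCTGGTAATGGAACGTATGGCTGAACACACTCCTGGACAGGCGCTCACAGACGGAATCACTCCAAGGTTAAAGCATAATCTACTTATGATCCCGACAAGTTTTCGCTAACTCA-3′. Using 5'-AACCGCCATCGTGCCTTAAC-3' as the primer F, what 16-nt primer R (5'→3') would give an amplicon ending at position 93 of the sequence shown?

The forward primer binds at positions 32–51; the product's 3' end on the top strand is position 93.
The reverse primer anneals to the top strand over positions 78–93, i.e. to GGCTGAACACACTCCT.
Its sequence written 5'→3' is the reverse complement: AGGAGTGTGTTCAGCC.

5'-AGGAGTGTGTTCAGCC-3'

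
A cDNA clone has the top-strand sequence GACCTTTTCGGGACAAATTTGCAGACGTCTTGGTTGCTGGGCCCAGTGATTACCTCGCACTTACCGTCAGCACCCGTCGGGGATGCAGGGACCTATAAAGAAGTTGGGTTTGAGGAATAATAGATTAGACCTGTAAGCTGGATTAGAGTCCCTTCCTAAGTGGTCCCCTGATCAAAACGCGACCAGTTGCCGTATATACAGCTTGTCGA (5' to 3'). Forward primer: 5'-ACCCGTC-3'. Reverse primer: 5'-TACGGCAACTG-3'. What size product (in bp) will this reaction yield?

Forward primer ACCCGTC is found on the top strand at positions 72–78.
The reverse primer's reverse complement is CAGTTGCCGTA, which matches the template at positions 184–194.
Product length = (reverse-primer end) − (forward-primer start) + 1 = 194 − 72 + 1 = 123 bp.

123 bp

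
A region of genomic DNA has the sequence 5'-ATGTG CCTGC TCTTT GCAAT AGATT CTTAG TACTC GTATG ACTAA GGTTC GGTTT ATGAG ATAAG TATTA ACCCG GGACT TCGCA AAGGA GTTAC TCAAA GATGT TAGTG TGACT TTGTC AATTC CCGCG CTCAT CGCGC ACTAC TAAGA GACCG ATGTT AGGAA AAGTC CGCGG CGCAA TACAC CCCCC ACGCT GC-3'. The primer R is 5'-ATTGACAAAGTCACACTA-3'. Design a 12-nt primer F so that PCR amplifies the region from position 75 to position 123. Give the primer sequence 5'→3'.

The reverse primer's reverse complement TAGTGTGACTTTGTCAAT matches the template at positions 106–123; the product starts at position 75.
The forward primer is identical to the top strand over positions 75–86: GGGACTTCGCAA.

5'-GGGACTTCGCAA-3'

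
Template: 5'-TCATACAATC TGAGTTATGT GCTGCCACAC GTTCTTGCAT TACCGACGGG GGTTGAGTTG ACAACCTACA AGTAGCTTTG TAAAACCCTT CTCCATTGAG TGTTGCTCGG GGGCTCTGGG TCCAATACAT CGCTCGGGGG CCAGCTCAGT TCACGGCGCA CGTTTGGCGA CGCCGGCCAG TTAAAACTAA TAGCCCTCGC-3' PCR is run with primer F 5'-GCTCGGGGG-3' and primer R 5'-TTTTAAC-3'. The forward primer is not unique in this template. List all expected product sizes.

82 bp, 55 bp

The forward primer GCTCGGGGG matches the top strand at positions 105–113, 132–140.
The reverse primer's reverse complement is GTTAAAA, matching at positions 180–186.
Each forward site pairs with the reverse site to give a product ending at position 186: sizes 82, 55 bp.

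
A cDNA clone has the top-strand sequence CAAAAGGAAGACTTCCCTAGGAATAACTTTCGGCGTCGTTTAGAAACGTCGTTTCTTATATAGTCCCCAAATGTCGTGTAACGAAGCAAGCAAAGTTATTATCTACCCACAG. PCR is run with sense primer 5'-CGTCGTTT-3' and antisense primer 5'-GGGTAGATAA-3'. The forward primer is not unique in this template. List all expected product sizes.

75 bp, 62 bp

The forward primer CGTCGTTT matches the top strand at positions 34–41, 47–54.
The reverse primer's reverse complement is TTATCTACCC, matching at positions 99–108.
Each forward site pairs with the reverse site to give a product ending at position 108: sizes 75, 62 bp.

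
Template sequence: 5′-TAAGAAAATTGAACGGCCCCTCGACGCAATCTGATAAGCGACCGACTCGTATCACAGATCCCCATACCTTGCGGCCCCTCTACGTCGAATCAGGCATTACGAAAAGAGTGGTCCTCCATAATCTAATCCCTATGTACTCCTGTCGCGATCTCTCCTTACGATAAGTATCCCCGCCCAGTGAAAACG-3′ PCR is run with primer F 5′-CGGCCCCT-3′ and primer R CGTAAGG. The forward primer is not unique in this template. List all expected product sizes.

147 bp, 89 bp

The forward primer CGGCCCCT matches the top strand at positions 14–21, 72–79.
The reverse primer's reverse complement is CCTTACG, matching at positions 154–160.
Each forward site pairs with the reverse site to give a product ending at position 160: sizes 147, 89 bp.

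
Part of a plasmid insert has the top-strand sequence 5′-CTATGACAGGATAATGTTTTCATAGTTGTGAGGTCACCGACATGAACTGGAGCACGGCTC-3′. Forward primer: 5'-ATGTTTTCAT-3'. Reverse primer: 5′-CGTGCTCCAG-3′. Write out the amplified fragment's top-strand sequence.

5'-ATGTTTTCATAGTTGTGAGGTCACCGACATGAACTGGAGCACG-3'

Scanning the template, ATGTTTTCAT occurs at positions 14–23; this primer anneals to the bottom strand there with its 3' end pointing downstream.
Reverse complement of the reverse primer: CTGGAGCACG. This occurs on the top strand at positions 47–56.
The product is the template from position 14 through 56 (43 bp).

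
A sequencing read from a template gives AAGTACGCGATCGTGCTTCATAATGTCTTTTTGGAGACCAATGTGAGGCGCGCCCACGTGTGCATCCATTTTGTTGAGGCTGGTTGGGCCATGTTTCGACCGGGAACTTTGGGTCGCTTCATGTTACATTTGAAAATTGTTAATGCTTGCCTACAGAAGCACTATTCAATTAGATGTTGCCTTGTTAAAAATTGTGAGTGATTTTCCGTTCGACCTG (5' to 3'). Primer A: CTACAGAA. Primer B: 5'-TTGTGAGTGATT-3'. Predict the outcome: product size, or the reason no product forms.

No product — both primers anneal to the same strand and extend in the same direction.

Primer A (CTACAGAA) matches the top strand at positions 151–158 (3' end points downstream).
Primer B (TTGTGAGTGATT) also matches the top strand directly, at positions 192–203 — its reverse complement AATCACTCACAA is not present.
Both primers anneal to the bottom strand with 3' ends pointing the same way, so neither can prime synthesis back toward the other.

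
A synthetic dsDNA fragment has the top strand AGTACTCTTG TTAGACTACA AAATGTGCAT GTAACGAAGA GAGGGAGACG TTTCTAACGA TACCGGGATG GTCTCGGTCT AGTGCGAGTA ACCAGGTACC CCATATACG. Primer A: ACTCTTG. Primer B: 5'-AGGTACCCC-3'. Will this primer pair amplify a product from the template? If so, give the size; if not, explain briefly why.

Primer A (ACTCTTG) matches the top strand at positions 4–10 (3' end points downstream).
Primer B (AGGTACCCC) also matches the top strand directly, at positions 94–102 — its reverse complement GGGGTACCT is not present.
Both primers anneal to the bottom strand with 3' ends pointing the same way, so neither can prime synthesis back toward the other.

No product — both primers anneal to the same strand and extend in the same direction.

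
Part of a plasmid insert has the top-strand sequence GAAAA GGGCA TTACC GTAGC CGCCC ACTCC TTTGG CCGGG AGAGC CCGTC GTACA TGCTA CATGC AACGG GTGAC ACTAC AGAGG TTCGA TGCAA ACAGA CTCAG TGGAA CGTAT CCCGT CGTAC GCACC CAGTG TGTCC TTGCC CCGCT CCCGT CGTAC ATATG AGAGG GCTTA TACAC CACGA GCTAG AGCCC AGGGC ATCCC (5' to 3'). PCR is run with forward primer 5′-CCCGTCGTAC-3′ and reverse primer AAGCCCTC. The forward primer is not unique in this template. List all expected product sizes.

The forward primer CCCGTCGTAC matches the top strand at positions 45–54, 116–125, 151–160.
The reverse primer's reverse complement is GAGGGCTT, matching at positions 167–174.
Each forward site pairs with the reverse site to give a product ending at position 174: sizes 130, 59, 24 bp.

130 bp, 59 bp, 24 bp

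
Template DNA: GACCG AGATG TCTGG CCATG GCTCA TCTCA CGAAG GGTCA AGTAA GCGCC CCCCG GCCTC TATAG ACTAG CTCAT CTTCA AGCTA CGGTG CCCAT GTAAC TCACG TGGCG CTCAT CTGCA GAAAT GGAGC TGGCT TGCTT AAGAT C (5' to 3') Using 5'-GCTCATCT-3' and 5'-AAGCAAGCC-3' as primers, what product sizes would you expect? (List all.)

The forward primer GCTCATCT matches the top strand at positions 21–28, 70–77, 110–117.
The reverse primer's reverse complement is GGCTTGCTT, matching at positions 132–140.
Each forward site pairs with the reverse site to give a product ending at position 140: sizes 120, 71, 31 bp.

120 bp, 71 bp, 31 bp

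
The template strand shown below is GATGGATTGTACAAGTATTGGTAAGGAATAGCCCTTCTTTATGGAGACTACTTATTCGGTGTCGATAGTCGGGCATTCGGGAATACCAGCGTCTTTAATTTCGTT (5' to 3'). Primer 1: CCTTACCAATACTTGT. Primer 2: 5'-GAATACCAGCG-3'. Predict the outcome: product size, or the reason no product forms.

No product — the primers' 3' ends point away from each other.

Primer 1 (CCTTACCAATACTTGT) has reverse complement ACAAGTATTGGTAAGG, which matches the top strand at positions 11–26; primer 1 anneals to the top strand there with its 3' end pointing upstream toward position 11.
Primer 2 (GAATACCAGCG) matches the top strand directly at positions 81–91; it anneals to the bottom strand with its 3' end pointing downstream toward position 91.
The 3' ends diverge (primer 1 extends toward position 1, primer 2 toward position 105), so the primers never converge on a shared product.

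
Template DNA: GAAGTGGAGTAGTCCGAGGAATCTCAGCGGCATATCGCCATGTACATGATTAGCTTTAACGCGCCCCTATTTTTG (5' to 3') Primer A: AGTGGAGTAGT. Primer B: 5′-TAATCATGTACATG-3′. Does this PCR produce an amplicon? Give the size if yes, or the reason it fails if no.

Yes — a 50 bp product.

Primer A (AGTGGAGTAGT) matches the top strand at positions 3–13; it acts as a forward primer.
Primer B's reverse complement is CATGTACATGATTA, matching the top strand at positions 39–52; it acts as a reverse primer.
The 3' ends face each other across positions 3–52, giving a 50 bp product.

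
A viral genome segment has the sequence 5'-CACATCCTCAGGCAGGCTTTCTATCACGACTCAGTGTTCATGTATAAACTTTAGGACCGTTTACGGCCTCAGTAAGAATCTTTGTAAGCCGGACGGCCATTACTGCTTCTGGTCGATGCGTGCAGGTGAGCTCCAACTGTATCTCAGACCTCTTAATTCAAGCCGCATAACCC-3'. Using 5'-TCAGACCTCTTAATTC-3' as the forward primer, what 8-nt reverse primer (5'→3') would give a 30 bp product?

The forward primer binds at positions 144–159, so a 30 bp product ends at position 144 + 30 − 1 = 173.
The reverse primer anneals to the top strand over positions 166–173, i.e. to CATAACCC.
Its sequence written 5'→3' is the reverse complement: GGGTTATG.

5'-GGGTTATG-3'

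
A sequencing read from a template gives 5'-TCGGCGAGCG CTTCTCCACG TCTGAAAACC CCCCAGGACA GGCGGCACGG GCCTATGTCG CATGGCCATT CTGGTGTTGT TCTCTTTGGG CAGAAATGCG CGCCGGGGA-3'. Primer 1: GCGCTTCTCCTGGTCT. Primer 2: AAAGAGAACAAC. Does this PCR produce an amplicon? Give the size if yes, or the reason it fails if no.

Primer 1 (GCGCTTCTCCTGGTCT) does not match the top strand, and its reverse complement AGACCAGGAGAAGCGC does not match either.
With no annealing site for primer 1, no amplification occurs.

No product — primer 1 has no binding site in the template.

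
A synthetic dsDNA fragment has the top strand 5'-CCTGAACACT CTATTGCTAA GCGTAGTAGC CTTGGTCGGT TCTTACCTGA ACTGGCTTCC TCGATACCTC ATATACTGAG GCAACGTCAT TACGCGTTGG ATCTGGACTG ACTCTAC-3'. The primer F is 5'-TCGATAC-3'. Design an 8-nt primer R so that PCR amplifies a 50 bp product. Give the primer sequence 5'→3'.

5'-CAGTCCAG-3'

The forward primer binds at positions 61–67, so a 50 bp product ends at position 61 + 50 − 1 = 110.
The reverse primer anneals to the top strand over positions 103–110, i.e. to CTGGACTG.
Its sequence written 5'→3' is the reverse complement: CAGTCCAG.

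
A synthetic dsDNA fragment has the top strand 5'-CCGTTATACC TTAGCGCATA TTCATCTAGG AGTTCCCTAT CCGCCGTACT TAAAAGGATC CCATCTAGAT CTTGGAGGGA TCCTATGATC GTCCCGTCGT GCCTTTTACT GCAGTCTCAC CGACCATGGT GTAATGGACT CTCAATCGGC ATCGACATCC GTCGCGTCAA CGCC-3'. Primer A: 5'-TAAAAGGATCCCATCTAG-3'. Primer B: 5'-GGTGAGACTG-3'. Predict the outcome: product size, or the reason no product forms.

Yes — a 71 bp product.

Primer A (TAAAAGGATCCCATCTAG) matches the top strand at positions 51–68; it acts as a forward primer.
Primer B's reverse complement is CAGTCTCACC, matching the top strand at positions 112–121; it acts as a reverse primer.
The 3' ends face each other across positions 51–121, giving a 71 bp product.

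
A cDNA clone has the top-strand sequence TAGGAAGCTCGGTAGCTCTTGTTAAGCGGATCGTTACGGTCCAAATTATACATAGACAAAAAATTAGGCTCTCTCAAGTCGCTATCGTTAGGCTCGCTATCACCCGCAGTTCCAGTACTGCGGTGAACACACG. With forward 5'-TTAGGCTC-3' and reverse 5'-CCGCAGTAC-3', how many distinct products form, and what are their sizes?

The forward primer TTAGGCTC matches the top strand at positions 64–71, 88–95.
The reverse primer's reverse complement is GTACTGCGG, matching at positions 115–123.
Each forward site pairs with the reverse site to give a product ending at position 123: sizes 60, 36 bp.

Two products: 60 bp, 36 bp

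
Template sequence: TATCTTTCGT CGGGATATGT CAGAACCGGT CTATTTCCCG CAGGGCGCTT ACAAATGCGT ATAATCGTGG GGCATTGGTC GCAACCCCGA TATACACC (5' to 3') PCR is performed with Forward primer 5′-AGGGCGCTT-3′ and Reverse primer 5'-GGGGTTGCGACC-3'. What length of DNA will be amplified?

Scanning the template, AGGGCGCTT occurs at positions 42–50; this primer anneals to the bottom strand there with its 3' end pointing downstream.
The reverse primer's reverse complement is GGTCGCAACCCC, which matches the template at positions 77–88.
Product length = (reverse-primer end) − (forward-primer start) + 1 = 88 − 42 + 1 = 47 bp.

47 bp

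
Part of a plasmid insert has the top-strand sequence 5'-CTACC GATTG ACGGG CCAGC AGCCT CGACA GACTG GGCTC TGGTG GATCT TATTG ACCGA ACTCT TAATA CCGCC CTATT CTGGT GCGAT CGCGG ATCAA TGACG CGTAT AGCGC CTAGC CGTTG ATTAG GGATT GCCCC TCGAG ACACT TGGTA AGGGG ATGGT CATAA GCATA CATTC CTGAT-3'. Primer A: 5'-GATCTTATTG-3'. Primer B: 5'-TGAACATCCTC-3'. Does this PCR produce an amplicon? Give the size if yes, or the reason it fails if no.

Primer B (TGAACATCCTC) does not match the top strand, and its reverse complement GAGGATGTTCA does not match either.
With no annealing site for primer B, no amplification occurs.

No product — primer B has no binding site in the template.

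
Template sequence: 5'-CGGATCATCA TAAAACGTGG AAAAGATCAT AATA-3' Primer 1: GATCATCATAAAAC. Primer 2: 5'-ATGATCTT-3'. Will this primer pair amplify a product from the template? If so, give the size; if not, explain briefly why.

Yes — a 28 bp product.

Primer 1 (GATCATCATAAAAC) matches the top strand at positions 3–16; it acts as a forward primer.
Primer 2's reverse complement is AAGATCAT, matching the top strand at positions 23–30; it acts as a reverse primer.
The 3' ends face each other across positions 3–30, giving a 28 bp product.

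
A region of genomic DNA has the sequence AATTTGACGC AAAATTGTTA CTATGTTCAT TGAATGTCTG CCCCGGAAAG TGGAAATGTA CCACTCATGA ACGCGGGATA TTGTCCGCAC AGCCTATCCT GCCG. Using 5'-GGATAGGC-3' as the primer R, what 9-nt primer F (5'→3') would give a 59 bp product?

5'-CCCCGGAAA-3'

The reverse primer's reverse complement GCCTATCC matches the template at positions 92–99, so the product ends at position 99.
A 59 bp product then starts at position 99 − 59 + 1 = 41.
The forward primer is identical to the top strand there: CCCCGGAAA.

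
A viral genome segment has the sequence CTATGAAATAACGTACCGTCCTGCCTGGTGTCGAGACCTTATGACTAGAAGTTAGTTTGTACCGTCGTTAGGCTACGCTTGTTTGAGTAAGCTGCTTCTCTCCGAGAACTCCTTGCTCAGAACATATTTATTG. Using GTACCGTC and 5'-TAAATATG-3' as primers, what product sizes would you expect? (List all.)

The forward primer GTACCGTC matches the top strand at positions 13–20, 59–66.
The reverse primer's reverse complement is CATATTTA, matching at positions 123–130.
Each forward site pairs with the reverse site to give a product ending at position 130: sizes 118, 72 bp.

118 bp, 72 bp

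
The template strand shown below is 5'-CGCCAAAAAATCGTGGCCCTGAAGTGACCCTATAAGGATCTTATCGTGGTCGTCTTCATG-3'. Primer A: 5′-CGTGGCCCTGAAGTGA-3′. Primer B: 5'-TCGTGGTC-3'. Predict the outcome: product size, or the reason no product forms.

No product — both primers anneal to the same strand and extend in the same direction.

Primer A (CGTGGCCCTGAAGTGA) matches the top strand at positions 12–27 (3' end points downstream).
Primer B (TCGTGGTC) also matches the top strand directly, at positions 44–51 — its reverse complement GACCACGA is not present.
Both primers anneal to the bottom strand with 3' ends pointing the same way, so neither can prime synthesis back toward the other.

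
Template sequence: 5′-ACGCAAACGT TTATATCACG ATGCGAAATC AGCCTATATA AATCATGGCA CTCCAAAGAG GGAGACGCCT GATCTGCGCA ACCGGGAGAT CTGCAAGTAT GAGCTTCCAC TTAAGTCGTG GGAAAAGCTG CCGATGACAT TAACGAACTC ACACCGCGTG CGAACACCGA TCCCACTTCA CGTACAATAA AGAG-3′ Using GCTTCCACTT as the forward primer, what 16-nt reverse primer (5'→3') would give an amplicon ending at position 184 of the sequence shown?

5'-TACGTGAAGTGGGATC-3'

The forward primer binds at positions 103–112; the product's 3' end on the top strand is position 184.
The reverse primer anneals to the top strand over positions 169–184, i.e. to GATCCCACTTCACGTA.
Its sequence written 5'→3' is the reverse complement: TACGTGAAGTGGGATC.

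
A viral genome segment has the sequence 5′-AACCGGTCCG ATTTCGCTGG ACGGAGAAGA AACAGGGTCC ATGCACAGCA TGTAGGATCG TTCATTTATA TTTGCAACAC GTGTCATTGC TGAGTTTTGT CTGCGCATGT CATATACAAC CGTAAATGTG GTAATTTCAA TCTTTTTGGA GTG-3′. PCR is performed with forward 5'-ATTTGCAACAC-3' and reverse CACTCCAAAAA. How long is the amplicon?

84 bp

Forward primer ATTTGCAACAC is found on the top strand at positions 70–80.
Reverse complement of the reverse primer: TTTTTGGAGTG. This occurs on the top strand at positions 143–153.
Product length = (reverse-primer end) − (forward-primer start) + 1 = 153 − 70 + 1 = 84 bp.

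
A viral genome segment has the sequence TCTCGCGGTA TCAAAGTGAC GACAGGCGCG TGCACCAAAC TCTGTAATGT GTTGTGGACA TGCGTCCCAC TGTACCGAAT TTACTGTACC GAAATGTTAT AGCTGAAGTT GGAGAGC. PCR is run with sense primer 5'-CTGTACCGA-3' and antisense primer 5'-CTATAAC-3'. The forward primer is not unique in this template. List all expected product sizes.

The forward primer CTGTACCGA matches the top strand at positions 70–78, 84–92.
The reverse primer's reverse complement is GTTATAG, matching at positions 96–102.
Each forward site pairs with the reverse site to give a product ending at position 102: sizes 33, 19 bp.

33 bp, 19 bp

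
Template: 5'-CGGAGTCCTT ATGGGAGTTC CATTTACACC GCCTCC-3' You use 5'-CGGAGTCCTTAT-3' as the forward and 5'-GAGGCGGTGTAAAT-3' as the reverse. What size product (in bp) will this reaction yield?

Scanning the template, CGGAGTCCTTAT occurs at positions 1–12; this primer anneals to the bottom strand there with its 3' end pointing downstream.
Reverse complement of the reverse primer: ATTTACACCGCCTC. This occurs on the top strand at positions 22–35.
Product length = (reverse-primer end) − (forward-primer start) + 1 = 35 − 1 + 1 = 35 bp.

35 bp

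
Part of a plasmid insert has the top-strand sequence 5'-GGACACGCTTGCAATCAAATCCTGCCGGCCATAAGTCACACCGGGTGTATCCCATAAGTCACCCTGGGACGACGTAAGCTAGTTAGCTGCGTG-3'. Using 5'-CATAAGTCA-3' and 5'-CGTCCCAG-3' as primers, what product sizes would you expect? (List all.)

42 bp, 19 bp

The forward primer CATAAGTCA matches the top strand at positions 30–38, 53–61.
The reverse primer's reverse complement is CTGGGACG, matching at positions 64–71.
Each forward site pairs with the reverse site to give a product ending at position 71: sizes 42, 19 bp.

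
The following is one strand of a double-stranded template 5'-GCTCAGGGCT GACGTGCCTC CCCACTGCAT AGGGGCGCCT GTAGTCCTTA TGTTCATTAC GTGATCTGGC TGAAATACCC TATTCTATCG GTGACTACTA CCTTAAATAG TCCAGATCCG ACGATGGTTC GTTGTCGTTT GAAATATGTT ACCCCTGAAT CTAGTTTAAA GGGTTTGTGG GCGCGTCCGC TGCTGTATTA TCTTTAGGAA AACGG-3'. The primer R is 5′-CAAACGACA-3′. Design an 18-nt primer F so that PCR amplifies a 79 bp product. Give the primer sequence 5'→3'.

The reverse primer's reverse complement TGTCGTTTG matches the template at positions 133–141, so the product ends at position 141.
A 79 bp product then starts at position 141 − 79 + 1 = 63.
The forward primer is identical to the top strand there: GATCTGGCTGAAATACCC.

5'-GATCTGGCTGAAATACCC-3'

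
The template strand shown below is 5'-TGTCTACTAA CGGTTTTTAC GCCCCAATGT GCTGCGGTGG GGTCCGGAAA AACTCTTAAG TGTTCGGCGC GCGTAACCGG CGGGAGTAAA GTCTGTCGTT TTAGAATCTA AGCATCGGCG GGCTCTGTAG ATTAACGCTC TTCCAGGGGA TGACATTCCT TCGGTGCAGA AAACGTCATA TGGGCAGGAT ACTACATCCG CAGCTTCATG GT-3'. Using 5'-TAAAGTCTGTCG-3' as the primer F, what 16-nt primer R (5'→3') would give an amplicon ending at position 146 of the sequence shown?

The forward primer binds at positions 87–98; the product's 3' end on the top strand is position 146.
The reverse primer anneals to the top strand over positions 131–146, i.e. to ATTAACGCTCTTCCAG.
Its sequence written 5'→3' is the reverse complement: CTGGAAGAGCGTTAAT.

5'-CTGGAAGAGCGTTAAT-3'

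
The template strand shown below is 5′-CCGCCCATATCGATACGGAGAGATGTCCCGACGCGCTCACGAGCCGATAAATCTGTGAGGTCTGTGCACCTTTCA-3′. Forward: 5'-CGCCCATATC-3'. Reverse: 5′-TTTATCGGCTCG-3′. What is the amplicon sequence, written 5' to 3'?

5'-CGCCCATATCGATACGGAGAGATGTCCCGACGCGCTCACGAGCCGATAAA-3'

Scanning the template, CGCCCATATC occurs at positions 2–11; this primer anneals to the bottom strand there with its 3' end pointing downstream.
The reverse primer's reverse complement is CGAGCCGATAAA, which matches the template at positions 40–51.
The product is the template from position 2 through 51 (50 bp).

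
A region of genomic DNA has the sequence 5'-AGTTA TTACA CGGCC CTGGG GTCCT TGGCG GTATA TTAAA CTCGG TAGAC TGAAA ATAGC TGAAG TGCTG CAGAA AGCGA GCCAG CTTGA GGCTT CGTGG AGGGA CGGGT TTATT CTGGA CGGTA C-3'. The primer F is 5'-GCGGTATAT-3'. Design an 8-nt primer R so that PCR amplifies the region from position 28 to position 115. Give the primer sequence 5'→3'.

The product's 3' end on the top strand is position 115.
The reverse primer anneals to the top strand over positions 108–115, i.e. to GGTTTATT.
Its sequence written 5'→3' is the reverse complement: AATAAACC.

5'-AATAAACC-3'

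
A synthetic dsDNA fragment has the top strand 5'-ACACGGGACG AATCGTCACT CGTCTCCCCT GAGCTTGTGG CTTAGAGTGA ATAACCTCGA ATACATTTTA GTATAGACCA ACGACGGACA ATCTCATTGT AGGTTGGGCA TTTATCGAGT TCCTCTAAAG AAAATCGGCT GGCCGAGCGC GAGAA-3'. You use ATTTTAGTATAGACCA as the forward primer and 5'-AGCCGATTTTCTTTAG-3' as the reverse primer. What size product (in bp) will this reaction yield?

76 bp

The forward primer matches the template at positions 65–80.
Reverse complement of the reverse primer: CTAAAGAAAATCGGCT. This occurs on the top strand at positions 125–140.
The product runs from position 65 to position 140, so its length is 140 − 65 + 1 = 76 bp.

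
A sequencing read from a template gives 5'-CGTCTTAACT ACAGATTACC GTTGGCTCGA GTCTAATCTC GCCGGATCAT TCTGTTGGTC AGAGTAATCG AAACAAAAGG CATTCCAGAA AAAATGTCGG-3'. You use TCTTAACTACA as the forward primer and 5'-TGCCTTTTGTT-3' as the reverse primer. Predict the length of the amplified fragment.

80 bp

The forward primer matches the template at positions 3–13.
Taking the reverse complement of TGCCTTTTGTT gives AACAAAAGGCA, found at positions 72–82 on the template; the primer anneals here to the top strand with its 3' end pointing upstream.
Product length = (reverse-primer end) − (forward-primer start) + 1 = 82 − 3 + 1 = 80 bp.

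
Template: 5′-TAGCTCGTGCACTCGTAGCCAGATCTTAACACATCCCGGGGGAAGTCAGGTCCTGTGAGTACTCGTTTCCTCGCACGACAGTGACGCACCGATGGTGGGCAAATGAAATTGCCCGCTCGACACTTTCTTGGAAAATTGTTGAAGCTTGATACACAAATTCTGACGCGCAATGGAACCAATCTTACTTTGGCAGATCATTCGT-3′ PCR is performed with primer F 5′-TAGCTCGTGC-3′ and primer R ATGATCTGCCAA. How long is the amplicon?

The forward primer matches the template at positions 1–10.
Taking the reverse complement of ATGATCTGCCAA gives TTGGCAGATCAT, found at positions 187–198 on the template; the primer anneals here to the top strand with its 3' end pointing upstream.
Amplicon spans positions 1–198: 198 bp.

198 bp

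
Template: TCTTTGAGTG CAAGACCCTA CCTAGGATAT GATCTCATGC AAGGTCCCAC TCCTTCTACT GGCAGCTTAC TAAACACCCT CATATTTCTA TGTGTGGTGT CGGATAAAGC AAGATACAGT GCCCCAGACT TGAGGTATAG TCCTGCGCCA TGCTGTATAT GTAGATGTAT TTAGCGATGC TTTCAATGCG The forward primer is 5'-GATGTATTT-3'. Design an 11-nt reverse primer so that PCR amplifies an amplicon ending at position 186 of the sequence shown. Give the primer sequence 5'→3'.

5'-TTGAAAGCATC-3'

The forward primer binds at positions 164–172; the product's 3' end on the top strand is position 186.
The reverse primer anneals to the top strand over positions 176–186, i.e. to GATGCTTTCAA.
Its sequence written 5'→3' is the reverse complement: TTGAAAGCATC.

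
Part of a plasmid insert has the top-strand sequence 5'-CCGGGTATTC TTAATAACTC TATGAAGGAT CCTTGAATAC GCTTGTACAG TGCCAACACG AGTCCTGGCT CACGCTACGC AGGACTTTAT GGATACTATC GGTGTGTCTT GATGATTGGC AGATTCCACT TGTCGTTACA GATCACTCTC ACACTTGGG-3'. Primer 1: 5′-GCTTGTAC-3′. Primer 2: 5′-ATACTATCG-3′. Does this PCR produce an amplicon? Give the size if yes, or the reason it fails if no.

Primer 1 (GCTTGTAC) matches the top strand at positions 41–48 (3' end points downstream).
Primer 2 (ATACTATCG) also matches the top strand directly, at positions 93–101 — its reverse complement CGATAGTAT is not present.
Both primers anneal to the bottom strand with 3' ends pointing the same way, so neither can prime synthesis back toward the other.

No product — both primers anneal to the same strand and extend in the same direction.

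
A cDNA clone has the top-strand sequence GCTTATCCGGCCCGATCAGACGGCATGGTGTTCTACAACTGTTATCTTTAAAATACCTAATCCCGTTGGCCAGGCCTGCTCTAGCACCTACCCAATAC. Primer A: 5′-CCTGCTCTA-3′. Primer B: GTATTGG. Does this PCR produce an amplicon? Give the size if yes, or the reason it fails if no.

Yes — a 24 bp product.

Primer A (CCTGCTCTA) matches the top strand at positions 75–83; it acts as a forward primer.
Primer B's reverse complement is CCAATAC, matching the top strand at positions 92–98; it acts as a reverse primer.
The 3' ends face each other across positions 75–98, giving a 24 bp product.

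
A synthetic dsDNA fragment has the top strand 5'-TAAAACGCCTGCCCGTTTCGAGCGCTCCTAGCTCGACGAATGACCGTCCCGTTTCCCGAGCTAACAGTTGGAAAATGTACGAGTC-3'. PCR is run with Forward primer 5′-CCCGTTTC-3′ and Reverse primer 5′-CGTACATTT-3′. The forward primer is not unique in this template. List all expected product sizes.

70 bp, 34 bp

The forward primer CCCGTTTC matches the top strand at positions 12–19, 48–55.
The reverse primer's reverse complement is AAATGTACG, matching at positions 73–81.
Each forward site pairs with the reverse site to give a product ending at position 81: sizes 70, 34 bp.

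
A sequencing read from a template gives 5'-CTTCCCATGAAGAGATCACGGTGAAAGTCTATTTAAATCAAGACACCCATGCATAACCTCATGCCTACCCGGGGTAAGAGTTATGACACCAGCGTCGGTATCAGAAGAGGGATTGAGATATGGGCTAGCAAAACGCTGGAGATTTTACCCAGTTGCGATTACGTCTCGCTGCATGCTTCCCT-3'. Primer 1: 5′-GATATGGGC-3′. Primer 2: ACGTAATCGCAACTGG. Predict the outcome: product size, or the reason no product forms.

Primer 1 (GATATGGGC) matches the top strand at positions 117–125; it acts as a forward primer.
Primer 2's reverse complement is CCAGTTGCGATTACGT, matching the top strand at positions 149–164; it acts as a reverse primer.
The 3' ends face each other across positions 117–164, giving a 48 bp product.

Yes — a 48 bp product.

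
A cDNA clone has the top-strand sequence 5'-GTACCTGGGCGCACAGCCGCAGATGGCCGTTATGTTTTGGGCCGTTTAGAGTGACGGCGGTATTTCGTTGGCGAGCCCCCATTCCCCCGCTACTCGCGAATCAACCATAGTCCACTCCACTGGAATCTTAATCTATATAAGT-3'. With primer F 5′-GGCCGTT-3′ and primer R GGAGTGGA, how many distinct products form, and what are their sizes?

Two products: 94 bp, 79 bp

The forward primer GGCCGTT matches the top strand at positions 25–31, 40–46.
The reverse primer's reverse complement is TCCACTCC, matching at positions 111–118.
Each forward site pairs with the reverse site to give a product ending at position 118: sizes 94, 79 bp.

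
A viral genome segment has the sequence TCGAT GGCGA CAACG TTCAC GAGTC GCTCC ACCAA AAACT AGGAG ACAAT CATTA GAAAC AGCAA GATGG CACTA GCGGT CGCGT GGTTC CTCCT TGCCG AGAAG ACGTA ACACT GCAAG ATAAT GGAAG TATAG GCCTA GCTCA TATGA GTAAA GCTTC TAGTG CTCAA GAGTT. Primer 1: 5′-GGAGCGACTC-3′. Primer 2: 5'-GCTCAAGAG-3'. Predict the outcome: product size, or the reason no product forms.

Primer 1 (GGAGCGACTC) has reverse complement GAGTCGCTCC, which matches the top strand at positions 21–30; primer 1 anneals to the top strand there with its 3' end pointing upstream toward position 21.
Primer 2 (GCTCAAGAG) matches the top strand directly at positions 165–173; it anneals to the bottom strand with its 3' end pointing downstream toward position 173.
The 3' ends diverge (primer 1 extends toward position 1, primer 2 toward position 175), so the primers never converge on a shared product.

No product — the primers' 3' ends point away from each other.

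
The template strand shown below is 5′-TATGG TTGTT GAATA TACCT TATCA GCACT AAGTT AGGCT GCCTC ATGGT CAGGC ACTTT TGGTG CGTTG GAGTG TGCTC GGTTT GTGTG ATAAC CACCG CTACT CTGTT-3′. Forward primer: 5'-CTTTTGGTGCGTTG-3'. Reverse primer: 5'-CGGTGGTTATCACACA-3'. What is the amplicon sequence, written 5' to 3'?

5'-CTTTTGGTGCGTTGGAGTGTGCTCGGTTTGTGTGATAACCACCG-3'

The forward primer matches the template at positions 57–70.
Reverse complement of the reverse primer: TGTGTGATAACCACCG. This occurs on the top strand at positions 85–100.
The product is the template from position 57 through 100 (44 bp).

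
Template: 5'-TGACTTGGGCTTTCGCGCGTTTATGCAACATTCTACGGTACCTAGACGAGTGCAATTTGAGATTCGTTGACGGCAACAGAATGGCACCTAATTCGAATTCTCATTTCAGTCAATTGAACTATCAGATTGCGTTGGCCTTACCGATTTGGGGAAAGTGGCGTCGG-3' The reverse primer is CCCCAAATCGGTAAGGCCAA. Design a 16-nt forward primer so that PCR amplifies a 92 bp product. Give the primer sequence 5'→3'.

The reverse primer's reverse complement TTGGCCTTACCGATTTGGGG matches the template at positions 132–151, so the product ends at position 151.
A 92 bp product then starts at position 151 − 92 + 1 = 60.
The forward primer is identical to the top strand there: AGATTCGTTGACGGCA.

5'-AGATTCGTTGACGGCA-3'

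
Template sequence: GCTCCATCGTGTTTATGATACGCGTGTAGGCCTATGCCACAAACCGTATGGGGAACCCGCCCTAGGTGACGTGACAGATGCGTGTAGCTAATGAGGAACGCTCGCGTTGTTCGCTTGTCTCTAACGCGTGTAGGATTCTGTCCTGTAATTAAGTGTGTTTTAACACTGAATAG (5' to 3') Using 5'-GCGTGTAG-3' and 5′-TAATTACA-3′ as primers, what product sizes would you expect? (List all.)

130 bp, 72 bp, 26 bp

The forward primer GCGTGTAG matches the top strand at positions 22–29, 80–87, 126–133.
The reverse primer's reverse complement is TGTAATTA, matching at positions 144–151.
Each forward site pairs with the reverse site to give a product ending at position 151: sizes 130, 72, 26 bp.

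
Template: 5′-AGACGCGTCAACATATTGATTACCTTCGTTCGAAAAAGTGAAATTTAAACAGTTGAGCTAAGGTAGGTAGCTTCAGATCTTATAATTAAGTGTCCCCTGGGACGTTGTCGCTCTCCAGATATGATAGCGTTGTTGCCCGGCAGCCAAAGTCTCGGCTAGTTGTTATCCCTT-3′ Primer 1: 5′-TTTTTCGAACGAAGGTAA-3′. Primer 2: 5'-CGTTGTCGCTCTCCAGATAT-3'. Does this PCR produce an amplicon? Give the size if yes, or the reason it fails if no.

No product — the primers' 3' ends point away from each other.

Primer 1 (TTTTTCGAACGAAGGTAA) has reverse complement TTACCTTCGTTCGAAAAA, which matches the top strand at positions 20–37; primer 1 anneals to the top strand there with its 3' end pointing upstream toward position 20.
Primer 2 (CGTTGTCGCTCTCCAGATAT) matches the top strand directly at positions 103–122; it anneals to the bottom strand with its 3' end pointing downstream toward position 122.
The 3' ends diverge (primer 1 extends toward position 1, primer 2 toward position 171), so the primers never converge on a shared product.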